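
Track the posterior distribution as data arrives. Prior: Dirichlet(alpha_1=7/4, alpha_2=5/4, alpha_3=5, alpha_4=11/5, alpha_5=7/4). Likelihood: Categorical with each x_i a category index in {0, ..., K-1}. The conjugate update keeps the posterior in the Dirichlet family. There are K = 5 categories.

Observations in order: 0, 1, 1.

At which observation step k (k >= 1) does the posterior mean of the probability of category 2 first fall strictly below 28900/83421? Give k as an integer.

k = 3

obs 1: x=0 → posterior Dirichlet(11/4, 5/4, 5, 11/5, 7/4)
obs 2: x=1 → posterior Dirichlet(11/4, 9/4, 5, 11/5, 7/4)
obs 3: x=1 → posterior Dirichlet(11/4, 13/4, 5, 11/5, 7/4)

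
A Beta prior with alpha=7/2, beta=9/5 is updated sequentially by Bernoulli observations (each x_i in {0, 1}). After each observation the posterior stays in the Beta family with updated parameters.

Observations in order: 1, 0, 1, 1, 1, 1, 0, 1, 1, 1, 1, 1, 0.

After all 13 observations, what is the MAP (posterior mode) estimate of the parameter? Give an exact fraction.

obs 1: x=1 → posterior Beta(9/2, 9/5)
obs 2: x=0 → posterior Beta(9/2, 14/5)
obs 3: x=1 → posterior Beta(11/2, 14/5)
obs 4: x=1 → posterior Beta(13/2, 14/5)
obs 5: x=1 → posterior Beta(15/2, 14/5)
obs 6: x=1 → posterior Beta(17/2, 14/5)
obs 7: x=0 → posterior Beta(17/2, 19/5)
obs 8: x=1 → posterior Beta(19/2, 19/5)
obs 9: x=1 → posterior Beta(21/2, 19/5)
obs 10: x=1 → posterior Beta(23/2, 19/5)
obs 11: x=1 → posterior Beta(25/2, 19/5)
obs 12: x=1 → posterior Beta(27/2, 19/5)
obs 13: x=0 → posterior Beta(27/2, 24/5)

125/163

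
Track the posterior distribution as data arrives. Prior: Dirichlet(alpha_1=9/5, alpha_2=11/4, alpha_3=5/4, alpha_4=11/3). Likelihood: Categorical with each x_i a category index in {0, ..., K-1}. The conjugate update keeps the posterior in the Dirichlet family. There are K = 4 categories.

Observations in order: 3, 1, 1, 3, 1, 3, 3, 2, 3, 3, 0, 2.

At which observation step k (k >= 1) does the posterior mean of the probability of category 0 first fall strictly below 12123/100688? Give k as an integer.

k = 6

obs 1: x=3 → posterior Dirichlet(9/5, 11/4, 5/4, 14/3)
obs 2: x=1 → posterior Dirichlet(9/5, 15/4, 5/4, 14/3)
obs 3: x=1 → posterior Dirichlet(9/5, 19/4, 5/4, 14/3)
obs 4: x=3 → posterior Dirichlet(9/5, 19/4, 5/4, 17/3)
obs 5: x=1 → posterior Dirichlet(9/5, 23/4, 5/4, 17/3)
obs 6: x=3 → posterior Dirichlet(9/5, 23/4, 5/4, 20/3)
obs 7: x=3 → posterior Dirichlet(9/5, 23/4, 5/4, 23/3)
obs 8: x=2 → posterior Dirichlet(9/5, 23/4, 9/4, 23/3)
obs 9: x=3 → posterior Dirichlet(9/5, 23/4, 9/4, 26/3)
obs 10: x=3 → posterior Dirichlet(9/5, 23/4, 9/4, 29/3)
obs 11: x=0 → posterior Dirichlet(14/5, 23/4, 9/4, 29/3)
obs 12: x=2 → posterior Dirichlet(14/5, 23/4, 13/4, 29/3)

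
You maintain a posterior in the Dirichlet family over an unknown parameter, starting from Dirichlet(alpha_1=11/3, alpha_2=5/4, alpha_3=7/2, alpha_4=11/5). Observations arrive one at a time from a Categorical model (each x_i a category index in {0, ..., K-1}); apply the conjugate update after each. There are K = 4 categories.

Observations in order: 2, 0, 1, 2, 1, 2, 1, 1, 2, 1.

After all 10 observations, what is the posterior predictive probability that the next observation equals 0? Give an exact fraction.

280/1237

obs 1: x=2 → posterior Dirichlet(11/3, 5/4, 9/2, 11/5)
obs 2: x=0 → posterior Dirichlet(14/3, 5/4, 9/2, 11/5)
obs 3: x=1 → posterior Dirichlet(14/3, 9/4, 9/2, 11/5)
obs 4: x=2 → posterior Dirichlet(14/3, 9/4, 11/2, 11/5)
obs 5: x=1 → posterior Dirichlet(14/3, 13/4, 11/2, 11/5)
obs 6: x=2 → posterior Dirichlet(14/3, 13/4, 13/2, 11/5)
obs 7: x=1 → posterior Dirichlet(14/3, 17/4, 13/2, 11/5)
obs 8: x=1 → posterior Dirichlet(14/3, 21/4, 13/2, 11/5)
obs 9: x=2 → posterior Dirichlet(14/3, 21/4, 15/2, 11/5)
obs 10: x=1 → posterior Dirichlet(14/3, 25/4, 15/2, 11/5)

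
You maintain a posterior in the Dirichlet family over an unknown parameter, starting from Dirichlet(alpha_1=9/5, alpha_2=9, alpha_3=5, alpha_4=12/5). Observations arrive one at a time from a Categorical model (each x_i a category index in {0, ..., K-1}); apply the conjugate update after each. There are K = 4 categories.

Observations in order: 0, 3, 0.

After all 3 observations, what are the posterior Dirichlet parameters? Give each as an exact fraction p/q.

obs 1: x=0 → posterior Dirichlet(14/5, 9, 5, 12/5)
obs 2: x=3 → posterior Dirichlet(14/5, 9, 5, 17/5)
obs 3: x=0 → posterior Dirichlet(19/5, 9, 5, 17/5)

alpha_1=19/5, alpha_2=9, alpha_3=5, alpha_4=17/5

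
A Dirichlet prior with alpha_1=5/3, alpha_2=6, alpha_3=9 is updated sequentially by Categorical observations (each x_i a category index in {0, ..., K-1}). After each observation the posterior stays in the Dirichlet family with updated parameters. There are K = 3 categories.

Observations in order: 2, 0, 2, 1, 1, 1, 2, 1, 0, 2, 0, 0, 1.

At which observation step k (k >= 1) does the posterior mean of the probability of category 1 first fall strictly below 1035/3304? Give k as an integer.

obs 1: x=2 → posterior Dirichlet(5/3, 6, 10)
obs 2: x=0 → posterior Dirichlet(8/3, 6, 10)
obs 3: x=2 → posterior Dirichlet(8/3, 6, 11)
obs 4: x=1 → posterior Dirichlet(8/3, 7, 11)
obs 5: x=1 → posterior Dirichlet(8/3, 8, 11)
obs 6: x=1 → posterior Dirichlet(8/3, 9, 11)
obs 7: x=2 → posterior Dirichlet(8/3, 9, 12)
obs 8: x=1 → posterior Dirichlet(8/3, 10, 12)
obs 9: x=0 → posterior Dirichlet(11/3, 10, 12)
obs 10: x=2 → posterior Dirichlet(11/3, 10, 13)
obs 11: x=0 → posterior Dirichlet(14/3, 10, 13)
obs 12: x=0 → posterior Dirichlet(17/3, 10, 13)
obs 13: x=1 → posterior Dirichlet(17/3, 11, 13)

k = 3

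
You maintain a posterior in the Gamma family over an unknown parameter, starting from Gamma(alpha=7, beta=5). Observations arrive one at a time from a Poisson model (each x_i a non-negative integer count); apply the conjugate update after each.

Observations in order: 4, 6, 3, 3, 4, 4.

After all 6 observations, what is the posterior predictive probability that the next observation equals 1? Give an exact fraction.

5950246173690264895628552080046141/34182189187166852111368841966125056

obs 1: x=4 → posterior Gamma(11, 6)
obs 2: x=6 → posterior Gamma(17, 7)
obs 3: x=3 → posterior Gamma(20, 8)
obs 4: x=3 → posterior Gamma(23, 9)
obs 5: x=4 → posterior Gamma(27, 10)
obs 6: x=4 → posterior Gamma(31, 11)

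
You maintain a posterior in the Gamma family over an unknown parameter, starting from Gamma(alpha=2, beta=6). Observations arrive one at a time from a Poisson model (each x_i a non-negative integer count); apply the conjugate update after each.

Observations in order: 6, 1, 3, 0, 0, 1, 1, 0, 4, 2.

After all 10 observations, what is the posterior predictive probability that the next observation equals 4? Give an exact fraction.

obs 1: x=6 → posterior Gamma(8, 7)
obs 2: x=1 → posterior Gamma(9, 8)
obs 3: x=3 → posterior Gamma(12, 9)
obs 4: x=0 → posterior Gamma(12, 10)
obs 5: x=0 → posterior Gamma(12, 11)
obs 6: x=1 → posterior Gamma(13, 12)
obs 7: x=1 → posterior Gamma(14, 13)
obs 8: x=0 → posterior Gamma(14, 14)
obs 9: x=4 → posterior Gamma(18, 15)
obs 10: x=2 → posterior Gamma(20, 16)

10705038132687541342023188480/339448671314611904643504117121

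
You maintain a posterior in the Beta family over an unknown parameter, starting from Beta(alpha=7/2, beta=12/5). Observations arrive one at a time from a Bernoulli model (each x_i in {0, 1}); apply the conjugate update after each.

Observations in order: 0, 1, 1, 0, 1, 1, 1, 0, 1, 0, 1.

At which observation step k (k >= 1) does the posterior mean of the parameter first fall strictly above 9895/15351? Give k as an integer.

obs 1: x=0 → posterior Beta(7/2, 17/5)
obs 2: x=1 → posterior Beta(9/2, 17/5)
obs 3: x=1 → posterior Beta(11/2, 17/5)
obs 4: x=0 → posterior Beta(11/2, 22/5)
obs 5: x=1 → posterior Beta(13/2, 22/5)
obs 6: x=1 → posterior Beta(15/2, 22/5)
obs 7: x=1 → posterior Beta(17/2, 22/5)
obs 8: x=0 → posterior Beta(17/2, 27/5)
obs 9: x=1 → posterior Beta(19/2, 27/5)
obs 10: x=0 → posterior Beta(19/2, 32/5)
obs 11: x=1 → posterior Beta(21/2, 32/5)

k = 7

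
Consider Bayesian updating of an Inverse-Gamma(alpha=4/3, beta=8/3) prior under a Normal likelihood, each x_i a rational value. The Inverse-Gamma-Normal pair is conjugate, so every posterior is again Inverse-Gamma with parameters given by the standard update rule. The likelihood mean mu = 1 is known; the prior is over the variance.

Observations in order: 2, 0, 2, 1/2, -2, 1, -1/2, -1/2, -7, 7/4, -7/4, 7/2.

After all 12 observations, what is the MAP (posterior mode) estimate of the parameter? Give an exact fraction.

2411/400

obs 1: x=2 → posterior Inverse-Gamma(11/6, 19/6)
obs 2: x=0 → posterior Inverse-Gamma(7/3, 11/3)
obs 3: x=2 → posterior Inverse-Gamma(17/6, 25/6)
obs 4: x=1/2 → posterior Inverse-Gamma(10/3, 103/24)
obs 5: x=-2 → posterior Inverse-Gamma(23/6, 211/24)
obs 6: x=1 → posterior Inverse-Gamma(13/3, 211/24)
obs 7: x=-1/2 → posterior Inverse-Gamma(29/6, 119/12)
obs 8: x=-1/2 → posterior Inverse-Gamma(16/3, 265/24)
obs 9: x=-7 → posterior Inverse-Gamma(35/6, 1033/24)
obs 10: x=7/4 → posterior Inverse-Gamma(19/3, 4159/96)
obs 11: x=-7/4 → posterior Inverse-Gamma(41/6, 2261/48)
obs 12: x=7/2 → posterior Inverse-Gamma(22/3, 2411/48)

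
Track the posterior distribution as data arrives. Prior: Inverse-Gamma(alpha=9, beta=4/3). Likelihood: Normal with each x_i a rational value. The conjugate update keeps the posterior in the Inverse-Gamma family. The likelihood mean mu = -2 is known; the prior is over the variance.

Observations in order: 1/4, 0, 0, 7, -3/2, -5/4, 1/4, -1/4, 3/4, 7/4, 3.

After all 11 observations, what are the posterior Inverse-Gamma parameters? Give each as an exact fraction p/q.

obs 1: x=1/4 → posterior Inverse-Gamma(19/2, 371/96)
obs 2: x=0 → posterior Inverse-Gamma(10, 563/96)
obs 3: x=0 → posterior Inverse-Gamma(21/2, 755/96)
obs 4: x=7 → posterior Inverse-Gamma(11, 4643/96)
obs 5: x=-3/2 → posterior Inverse-Gamma(23/2, 4655/96)
obs 6: x=-5/4 → posterior Inverse-Gamma(12, 2341/48)
obs 7: x=1/4 → posterior Inverse-Gamma(25/2, 4925/96)
obs 8: x=-1/4 → posterior Inverse-Gamma(13, 317/6)
obs 9: x=3/4 → posterior Inverse-Gamma(27/2, 5435/96)
obs 10: x=7/4 → posterior Inverse-Gamma(14, 3055/48)
obs 11: x=3 → posterior Inverse-Gamma(29/2, 3655/48)

alpha=29/2, beta=3655/48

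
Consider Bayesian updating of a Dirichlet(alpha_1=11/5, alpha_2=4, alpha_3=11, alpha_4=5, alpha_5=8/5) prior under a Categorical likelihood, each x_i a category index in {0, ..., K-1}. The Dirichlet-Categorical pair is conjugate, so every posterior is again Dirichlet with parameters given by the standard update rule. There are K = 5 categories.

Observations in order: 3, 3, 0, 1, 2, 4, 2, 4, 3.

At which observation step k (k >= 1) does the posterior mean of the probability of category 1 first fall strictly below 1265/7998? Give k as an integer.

k = 2

obs 1: x=3 → posterior Dirichlet(11/5, 4, 11, 6, 8/5)
obs 2: x=3 → posterior Dirichlet(11/5, 4, 11, 7, 8/5)
obs 3: x=0 → posterior Dirichlet(16/5, 4, 11, 7, 8/5)
obs 4: x=1 → posterior Dirichlet(16/5, 5, 11, 7, 8/5)
obs 5: x=2 → posterior Dirichlet(16/5, 5, 12, 7, 8/5)
obs 6: x=4 → posterior Dirichlet(16/5, 5, 12, 7, 13/5)
obs 7: x=2 → posterior Dirichlet(16/5, 5, 13, 7, 13/5)
obs 8: x=4 → posterior Dirichlet(16/5, 5, 13, 7, 18/5)
obs 9: x=3 → posterior Dirichlet(16/5, 5, 13, 8, 18/5)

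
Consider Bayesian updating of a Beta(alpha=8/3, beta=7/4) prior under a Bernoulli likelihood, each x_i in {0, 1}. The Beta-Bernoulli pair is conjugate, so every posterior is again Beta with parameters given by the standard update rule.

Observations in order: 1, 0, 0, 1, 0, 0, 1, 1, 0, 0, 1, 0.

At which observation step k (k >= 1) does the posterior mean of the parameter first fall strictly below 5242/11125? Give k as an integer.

obs 1: x=1 → posterior Beta(11/3, 7/4)
obs 2: x=0 → posterior Beta(11/3, 11/4)
obs 3: x=0 → posterior Beta(11/3, 15/4)
obs 4: x=1 → posterior Beta(14/3, 15/4)
obs 5: x=0 → posterior Beta(14/3, 19/4)
obs 6: x=0 → posterior Beta(14/3, 23/4)
obs 7: x=1 → posterior Beta(17/3, 23/4)
obs 8: x=1 → posterior Beta(20/3, 23/4)
obs 9: x=0 → posterior Beta(20/3, 27/4)
obs 10: x=0 → posterior Beta(20/3, 31/4)
obs 11: x=1 → posterior Beta(23/3, 31/4)
obs 12: x=0 → posterior Beta(23/3, 35/4)

k = 6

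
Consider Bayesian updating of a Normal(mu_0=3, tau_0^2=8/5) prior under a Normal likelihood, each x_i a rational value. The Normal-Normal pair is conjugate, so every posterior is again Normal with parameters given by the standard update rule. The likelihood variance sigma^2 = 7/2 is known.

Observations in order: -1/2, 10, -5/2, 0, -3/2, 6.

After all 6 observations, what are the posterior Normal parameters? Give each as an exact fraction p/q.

obs 1: x=-1/2 → posterior Normal(97/51, 56/51)
obs 2: x=10 → posterior Normal(257/67, 56/67)
obs 3: x=-5/2 → posterior Normal(217/83, 56/83)
obs 4: x=0 → posterior Normal(217/99, 56/99)
obs 5: x=-3/2 → posterior Normal(193/115, 56/115)
obs 6: x=6 → posterior Normal(289/131, 56/131)

mu_0=289/131, tau_0^2=56/131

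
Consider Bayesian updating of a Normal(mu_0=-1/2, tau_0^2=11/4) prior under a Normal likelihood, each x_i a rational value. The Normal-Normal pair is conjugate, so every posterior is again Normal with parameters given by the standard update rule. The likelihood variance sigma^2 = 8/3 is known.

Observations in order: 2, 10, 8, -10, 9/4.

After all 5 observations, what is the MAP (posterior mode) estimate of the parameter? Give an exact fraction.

1553/788

obs 1: x=2 → posterior Normal(10/13, 88/65)
obs 2: x=10 → posterior Normal(190/49, 44/49)
obs 3: x=8 → posterior Normal(644/131, 88/131)
obs 4: x=-10 → posterior Normal(157/82, 22/41)
obs 5: x=9/4 → posterior Normal(1553/788, 88/197)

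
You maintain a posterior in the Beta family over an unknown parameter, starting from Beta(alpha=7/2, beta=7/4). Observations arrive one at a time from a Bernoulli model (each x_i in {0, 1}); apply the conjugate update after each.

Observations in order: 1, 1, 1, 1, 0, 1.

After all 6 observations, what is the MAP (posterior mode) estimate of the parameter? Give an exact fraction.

obs 1: x=1 → posterior Beta(9/2, 7/4)
obs 2: x=1 → posterior Beta(11/2, 7/4)
obs 3: x=1 → posterior Beta(13/2, 7/4)
obs 4: x=1 → posterior Beta(15/2, 7/4)
obs 5: x=0 → posterior Beta(15/2, 11/4)
obs 6: x=1 → posterior Beta(17/2, 11/4)

30/37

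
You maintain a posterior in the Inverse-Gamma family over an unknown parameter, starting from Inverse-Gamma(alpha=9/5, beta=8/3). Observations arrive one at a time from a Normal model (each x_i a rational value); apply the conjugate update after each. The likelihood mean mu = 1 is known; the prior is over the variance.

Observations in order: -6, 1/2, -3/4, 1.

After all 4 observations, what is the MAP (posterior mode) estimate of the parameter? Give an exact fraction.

13835/2304

obs 1: x=-6 → posterior Inverse-Gamma(23/10, 163/6)
obs 2: x=1/2 → posterior Inverse-Gamma(14/5, 655/24)
obs 3: x=-3/4 → posterior Inverse-Gamma(33/10, 2767/96)
obs 4: x=1 → posterior Inverse-Gamma(19/5, 2767/96)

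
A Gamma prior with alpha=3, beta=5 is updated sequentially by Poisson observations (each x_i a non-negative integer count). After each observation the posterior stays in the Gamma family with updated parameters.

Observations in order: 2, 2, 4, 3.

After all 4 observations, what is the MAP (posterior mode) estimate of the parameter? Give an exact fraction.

13/9

obs 1: x=2 → posterior Gamma(5, 6)
obs 2: x=2 → posterior Gamma(7, 7)
obs 3: x=4 → posterior Gamma(11, 8)
obs 4: x=3 → posterior Gamma(14, 9)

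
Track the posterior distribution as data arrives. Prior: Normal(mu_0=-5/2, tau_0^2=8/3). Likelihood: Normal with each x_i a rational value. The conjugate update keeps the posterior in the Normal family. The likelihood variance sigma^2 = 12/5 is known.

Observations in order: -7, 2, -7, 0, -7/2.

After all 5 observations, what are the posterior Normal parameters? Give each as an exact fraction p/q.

obs 1: x=-7 → posterior Normal(-185/38, 24/19)
obs 2: x=2 → posterior Normal(-5/2, 24/29)
obs 3: x=-7 → posterior Normal(-95/26, 8/13)
obs 4: x=0 → posterior Normal(-285/98, 24/49)
obs 5: x=-7/2 → posterior Normal(-355/118, 24/59)

mu_0=-355/118, tau_0^2=24/59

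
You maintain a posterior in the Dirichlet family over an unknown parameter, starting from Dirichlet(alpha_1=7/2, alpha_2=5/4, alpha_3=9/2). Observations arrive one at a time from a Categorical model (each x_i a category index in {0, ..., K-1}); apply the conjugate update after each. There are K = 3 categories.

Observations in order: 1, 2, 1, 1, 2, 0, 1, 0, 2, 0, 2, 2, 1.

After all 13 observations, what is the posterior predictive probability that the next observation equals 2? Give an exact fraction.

obs 1: x=1 → posterior Dirichlet(7/2, 9/4, 9/2)
obs 2: x=2 → posterior Dirichlet(7/2, 9/4, 11/2)
obs 3: x=1 → posterior Dirichlet(7/2, 13/4, 11/2)
obs 4: x=1 → posterior Dirichlet(7/2, 17/4, 11/2)
obs 5: x=2 → posterior Dirichlet(7/2, 17/4, 13/2)
obs 6: x=0 → posterior Dirichlet(9/2, 17/4, 13/2)
obs 7: x=1 → posterior Dirichlet(9/2, 21/4, 13/2)
obs 8: x=0 → posterior Dirichlet(11/2, 21/4, 13/2)
obs 9: x=2 → posterior Dirichlet(11/2, 21/4, 15/2)
obs 10: x=0 → posterior Dirichlet(13/2, 21/4, 15/2)
obs 11: x=2 → posterior Dirichlet(13/2, 21/4, 17/2)
obs 12: x=2 → posterior Dirichlet(13/2, 21/4, 19/2)
obs 13: x=1 → posterior Dirichlet(13/2, 25/4, 19/2)

38/89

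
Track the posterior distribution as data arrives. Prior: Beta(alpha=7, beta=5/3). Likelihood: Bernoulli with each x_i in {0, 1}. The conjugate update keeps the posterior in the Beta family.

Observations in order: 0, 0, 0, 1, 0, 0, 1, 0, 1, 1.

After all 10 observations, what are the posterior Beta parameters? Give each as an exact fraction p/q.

alpha=11, beta=23/3

obs 1: x=0 → posterior Beta(7, 8/3)
obs 2: x=0 → posterior Beta(7, 11/3)
obs 3: x=0 → posterior Beta(7, 14/3)
obs 4: x=1 → posterior Beta(8, 14/3)
obs 5: x=0 → posterior Beta(8, 17/3)
obs 6: x=0 → posterior Beta(8, 20/3)
obs 7: x=1 → posterior Beta(9, 20/3)
obs 8: x=0 → posterior Beta(9, 23/3)
obs 9: x=1 → posterior Beta(10, 23/3)
obs 10: x=1 → posterior Beta(11, 23/3)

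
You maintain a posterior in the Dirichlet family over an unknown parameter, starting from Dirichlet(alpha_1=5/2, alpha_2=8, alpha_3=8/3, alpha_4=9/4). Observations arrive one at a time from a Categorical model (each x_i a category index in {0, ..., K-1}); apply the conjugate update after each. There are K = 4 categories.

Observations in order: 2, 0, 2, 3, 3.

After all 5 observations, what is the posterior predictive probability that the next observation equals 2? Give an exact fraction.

obs 1: x=2 → posterior Dirichlet(5/2, 8, 11/3, 9/4)
obs 2: x=0 → posterior Dirichlet(7/2, 8, 11/3, 9/4)
obs 3: x=2 → posterior Dirichlet(7/2, 8, 14/3, 9/4)
obs 4: x=3 → posterior Dirichlet(7/2, 8, 14/3, 13/4)
obs 5: x=3 → posterior Dirichlet(7/2, 8, 14/3, 17/4)

8/35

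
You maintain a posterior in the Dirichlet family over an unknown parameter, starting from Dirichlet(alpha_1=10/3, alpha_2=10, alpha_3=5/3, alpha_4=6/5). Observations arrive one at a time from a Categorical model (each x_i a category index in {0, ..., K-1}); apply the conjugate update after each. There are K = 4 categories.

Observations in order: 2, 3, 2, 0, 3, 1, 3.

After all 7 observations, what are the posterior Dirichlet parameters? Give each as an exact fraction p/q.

obs 1: x=2 → posterior Dirichlet(10/3, 10, 8/3, 6/5)
obs 2: x=3 → posterior Dirichlet(10/3, 10, 8/3, 11/5)
obs 3: x=2 → posterior Dirichlet(10/3, 10, 11/3, 11/5)
obs 4: x=0 → posterior Dirichlet(13/3, 10, 11/3, 11/5)
obs 5: x=3 → posterior Dirichlet(13/3, 10, 11/3, 16/5)
obs 6: x=1 → posterior Dirichlet(13/3, 11, 11/3, 16/5)
obs 7: x=3 → posterior Dirichlet(13/3, 11, 11/3, 21/5)

alpha_1=13/3, alpha_2=11, alpha_3=11/3, alpha_4=21/5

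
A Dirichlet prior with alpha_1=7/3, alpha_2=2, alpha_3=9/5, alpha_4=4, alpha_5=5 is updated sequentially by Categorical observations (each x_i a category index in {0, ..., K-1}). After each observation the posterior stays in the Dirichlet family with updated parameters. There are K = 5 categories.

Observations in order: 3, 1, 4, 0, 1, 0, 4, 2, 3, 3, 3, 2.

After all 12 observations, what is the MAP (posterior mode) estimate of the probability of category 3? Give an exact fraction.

obs 1: x=3 → posterior Dirichlet(7/3, 2, 9/5, 5, 5)
obs 2: x=1 → posterior Dirichlet(7/3, 3, 9/5, 5, 5)
obs 3: x=4 → posterior Dirichlet(7/3, 3, 9/5, 5, 6)
obs 4: x=0 → posterior Dirichlet(10/3, 3, 9/5, 5, 6)
obs 5: x=1 → posterior Dirichlet(10/3, 4, 9/5, 5, 6)
obs 6: x=0 → posterior Dirichlet(13/3, 4, 9/5, 5, 6)
obs 7: x=4 → posterior Dirichlet(13/3, 4, 9/5, 5, 7)
obs 8: x=2 → posterior Dirichlet(13/3, 4, 14/5, 5, 7)
obs 9: x=3 → posterior Dirichlet(13/3, 4, 14/5, 6, 7)
obs 10: x=3 → posterior Dirichlet(13/3, 4, 14/5, 7, 7)
obs 11: x=3 → posterior Dirichlet(13/3, 4, 14/5, 8, 7)
obs 12: x=2 → posterior Dirichlet(13/3, 4, 19/5, 8, 7)

105/332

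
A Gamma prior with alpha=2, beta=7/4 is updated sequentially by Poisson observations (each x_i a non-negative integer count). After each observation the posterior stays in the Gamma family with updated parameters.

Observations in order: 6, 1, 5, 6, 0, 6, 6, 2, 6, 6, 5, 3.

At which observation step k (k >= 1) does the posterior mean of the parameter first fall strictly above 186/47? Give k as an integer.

k = 11

obs 1: x=6 → posterior Gamma(8, 11/4)
obs 2: x=1 → posterior Gamma(9, 15/4)
obs 3: x=5 → posterior Gamma(14, 19/4)
obs 4: x=6 → posterior Gamma(20, 23/4)
obs 5: x=0 → posterior Gamma(20, 27/4)
obs 6: x=6 → posterior Gamma(26, 31/4)
obs 7: x=6 → posterior Gamma(32, 35/4)
obs 8: x=2 → posterior Gamma(34, 39/4)
obs 9: x=6 → posterior Gamma(40, 43/4)
obs 10: x=6 → posterior Gamma(46, 47/4)
obs 11: x=5 → posterior Gamma(51, 51/4)
obs 12: x=3 → posterior Gamma(54, 55/4)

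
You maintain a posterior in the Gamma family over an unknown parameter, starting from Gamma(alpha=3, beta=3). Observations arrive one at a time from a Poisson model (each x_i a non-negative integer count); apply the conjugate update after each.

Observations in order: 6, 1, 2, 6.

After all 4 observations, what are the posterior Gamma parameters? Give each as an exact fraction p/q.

alpha=18, beta=7

obs 1: x=6 → posterior Gamma(9, 4)
obs 2: x=1 → posterior Gamma(10, 5)
obs 3: x=2 → posterior Gamma(12, 6)
obs 4: x=6 → posterior Gamma(18, 7)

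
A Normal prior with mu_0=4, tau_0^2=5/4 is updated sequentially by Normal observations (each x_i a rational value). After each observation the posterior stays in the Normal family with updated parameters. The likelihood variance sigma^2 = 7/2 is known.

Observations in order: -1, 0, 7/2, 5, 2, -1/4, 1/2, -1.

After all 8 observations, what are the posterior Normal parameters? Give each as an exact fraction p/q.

obs 1: x=-1 → posterior Normal(51/19, 35/38)
obs 2: x=0 → posterior Normal(17/8, 35/48)
obs 3: x=7/2 → posterior Normal(137/58, 35/58)
obs 4: x=5 → posterior Normal(11/4, 35/68)
obs 5: x=2 → posterior Normal(69/26, 35/78)
obs 6: x=-1/4 → posterior Normal(409/176, 35/88)
obs 7: x=1/2 → posterior Normal(419/196, 5/14)
obs 8: x=-1 → posterior Normal(133/72, 35/108)

mu_0=133/72, tau_0^2=35/108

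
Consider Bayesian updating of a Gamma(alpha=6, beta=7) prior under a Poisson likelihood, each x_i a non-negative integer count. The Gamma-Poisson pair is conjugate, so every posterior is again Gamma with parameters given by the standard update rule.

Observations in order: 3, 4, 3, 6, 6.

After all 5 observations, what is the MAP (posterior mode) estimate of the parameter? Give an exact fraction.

9/4

obs 1: x=3 → posterior Gamma(9, 8)
obs 2: x=4 → posterior Gamma(13, 9)
obs 3: x=3 → posterior Gamma(16, 10)
obs 4: x=6 → posterior Gamma(22, 11)
obs 5: x=6 → posterior Gamma(28, 12)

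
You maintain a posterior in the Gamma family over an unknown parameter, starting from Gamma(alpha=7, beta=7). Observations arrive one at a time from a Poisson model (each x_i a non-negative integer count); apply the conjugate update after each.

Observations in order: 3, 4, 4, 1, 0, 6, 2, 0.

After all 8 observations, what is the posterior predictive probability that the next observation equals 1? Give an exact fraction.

obs 1: x=3 → posterior Gamma(10, 8)
obs 2: x=4 → posterior Gamma(14, 9)
obs 3: x=4 → posterior Gamma(18, 10)
obs 4: x=1 → posterior Gamma(19, 11)
obs 5: x=0 → posterior Gamma(19, 12)
obs 6: x=6 → posterior Gamma(25, 13)
obs 7: x=2 → posterior Gamma(27, 14)
obs 8: x=0 → posterior Gamma(27, 15)

1534008473863072693347930908203125/5192296858534827628530496329220096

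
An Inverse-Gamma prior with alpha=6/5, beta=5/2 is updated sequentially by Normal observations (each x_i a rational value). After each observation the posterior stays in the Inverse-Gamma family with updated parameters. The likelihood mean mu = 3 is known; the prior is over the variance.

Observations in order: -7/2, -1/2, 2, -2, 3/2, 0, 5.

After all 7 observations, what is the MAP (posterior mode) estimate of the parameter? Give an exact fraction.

2015/228

obs 1: x=-7/2 → posterior Inverse-Gamma(17/10, 189/8)
obs 2: x=-1/2 → posterior Inverse-Gamma(11/5, 119/4)
obs 3: x=2 → posterior Inverse-Gamma(27/10, 121/4)
obs 4: x=-2 → posterior Inverse-Gamma(16/5, 171/4)
obs 5: x=3/2 → posterior Inverse-Gamma(37/10, 351/8)
obs 6: x=0 → posterior Inverse-Gamma(21/5, 387/8)
obs 7: x=5 → posterior Inverse-Gamma(47/10, 403/8)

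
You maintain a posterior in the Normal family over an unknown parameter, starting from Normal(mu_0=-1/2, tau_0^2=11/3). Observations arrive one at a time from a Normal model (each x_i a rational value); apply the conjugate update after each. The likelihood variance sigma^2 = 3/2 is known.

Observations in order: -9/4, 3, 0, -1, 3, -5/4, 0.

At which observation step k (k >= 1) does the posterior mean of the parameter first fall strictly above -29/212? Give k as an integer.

obs 1: x=-9/4 → posterior Normal(-54/31, 33/31)
obs 2: x=3 → posterior Normal(12/53, 33/53)
obs 3: x=0 → posterior Normal(4/25, 11/25)
obs 4: x=-1 → posterior Normal(-10/97, 33/97)
obs 5: x=3 → posterior Normal(8/17, 33/119)
obs 6: x=-5/4 → posterior Normal(19/94, 11/47)
obs 7: x=0 → posterior Normal(57/326, 33/163)

k = 2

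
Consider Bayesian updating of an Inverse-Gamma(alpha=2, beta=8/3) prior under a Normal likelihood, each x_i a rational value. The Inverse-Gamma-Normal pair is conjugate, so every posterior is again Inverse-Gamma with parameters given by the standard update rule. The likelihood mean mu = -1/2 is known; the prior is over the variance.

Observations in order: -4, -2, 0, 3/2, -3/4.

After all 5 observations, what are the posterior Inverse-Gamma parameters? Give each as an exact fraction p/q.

obs 1: x=-4 → posterior Inverse-Gamma(5/2, 211/24)
obs 2: x=-2 → posterior Inverse-Gamma(3, 119/12)
obs 3: x=0 → posterior Inverse-Gamma(7/2, 241/24)
obs 4: x=3/2 → posterior Inverse-Gamma(4, 289/24)
obs 5: x=-3/4 → posterior Inverse-Gamma(9/2, 1159/96)

alpha=9/2, beta=1159/96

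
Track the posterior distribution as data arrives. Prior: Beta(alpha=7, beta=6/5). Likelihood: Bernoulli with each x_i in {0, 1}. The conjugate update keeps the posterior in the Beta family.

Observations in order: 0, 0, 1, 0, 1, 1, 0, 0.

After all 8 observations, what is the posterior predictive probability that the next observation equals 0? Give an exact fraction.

31/81

obs 1: x=0 → posterior Beta(7, 11/5)
obs 2: x=0 → posterior Beta(7, 16/5)
obs 3: x=1 → posterior Beta(8, 16/5)
obs 4: x=0 → posterior Beta(8, 21/5)
obs 5: x=1 → posterior Beta(9, 21/5)
obs 6: x=1 → posterior Beta(10, 21/5)
obs 7: x=0 → posterior Beta(10, 26/5)
obs 8: x=0 → posterior Beta(10, 31/5)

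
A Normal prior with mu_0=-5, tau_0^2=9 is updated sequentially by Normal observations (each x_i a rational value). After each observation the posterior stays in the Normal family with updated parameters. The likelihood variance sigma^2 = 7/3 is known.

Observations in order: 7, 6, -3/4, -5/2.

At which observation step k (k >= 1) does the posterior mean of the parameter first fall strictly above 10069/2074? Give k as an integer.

obs 1: x=7 → posterior Normal(77/17, 63/34)
obs 2: x=6 → posterior Normal(316/61, 63/61)
obs 3: x=-3/4 → posterior Normal(1183/352, 63/88)
obs 4: x=-5/2 → posterior Normal(913/460, 63/115)

k = 2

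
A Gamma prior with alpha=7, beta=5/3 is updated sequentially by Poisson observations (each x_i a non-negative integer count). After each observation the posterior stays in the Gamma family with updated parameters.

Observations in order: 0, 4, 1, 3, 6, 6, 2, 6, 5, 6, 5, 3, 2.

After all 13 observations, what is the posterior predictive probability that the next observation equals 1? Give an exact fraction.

obs 1: x=0 → posterior Gamma(7, 8/3)
obs 2: x=4 → posterior Gamma(11, 11/3)
obs 3: x=1 → posterior Gamma(12, 14/3)
obs 4: x=3 → posterior Gamma(15, 17/3)
obs 5: x=6 → posterior Gamma(21, 20/3)
obs 6: x=6 → posterior Gamma(27, 23/3)
obs 7: x=2 → posterior Gamma(29, 26/3)
obs 8: x=6 → posterior Gamma(35, 29/3)
obs 9: x=5 → posterior Gamma(40, 32/3)
obs 10: x=6 → posterior Gamma(46, 35/3)
obs 11: x=5 → posterior Gamma(51, 38/3)
obs 12: x=3 → posterior Gamma(54, 41/3)
obs 13: x=2 → posterior Gamma(56, 44/3)

18140914019491137491880020962436321649200385073252106318433650863017457962909039500120511479808/203975451134500379481971048382550368155094633537214532600154061911864321673872568162613849370287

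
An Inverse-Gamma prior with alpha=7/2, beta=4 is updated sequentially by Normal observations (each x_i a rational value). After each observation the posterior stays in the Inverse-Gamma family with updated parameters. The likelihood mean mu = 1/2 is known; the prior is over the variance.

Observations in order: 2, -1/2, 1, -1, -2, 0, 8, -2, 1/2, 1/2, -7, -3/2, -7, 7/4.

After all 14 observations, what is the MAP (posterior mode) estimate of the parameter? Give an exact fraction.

obs 1: x=2 → posterior Inverse-Gamma(4, 41/8)
obs 2: x=-1/2 → posterior Inverse-Gamma(9/2, 45/8)
obs 3: x=1 → posterior Inverse-Gamma(5, 23/4)
obs 4: x=-1 → posterior Inverse-Gamma(11/2, 55/8)
obs 5: x=-2 → posterior Inverse-Gamma(6, 10)
obs 6: x=0 → posterior Inverse-Gamma(13/2, 81/8)
obs 7: x=8 → posterior Inverse-Gamma(7, 153/4)
obs 8: x=-2 → posterior Inverse-Gamma(15/2, 331/8)
obs 9: x=1/2 → posterior Inverse-Gamma(8, 331/8)
obs 10: x=1/2 → posterior Inverse-Gamma(17/2, 331/8)
obs 11: x=-7 → posterior Inverse-Gamma(9, 139/2)
obs 12: x=-3/2 → posterior Inverse-Gamma(19/2, 143/2)
obs 13: x=-7 → posterior Inverse-Gamma(10, 797/8)
obs 14: x=7/4 → posterior Inverse-Gamma(21/2, 3213/32)

3213/368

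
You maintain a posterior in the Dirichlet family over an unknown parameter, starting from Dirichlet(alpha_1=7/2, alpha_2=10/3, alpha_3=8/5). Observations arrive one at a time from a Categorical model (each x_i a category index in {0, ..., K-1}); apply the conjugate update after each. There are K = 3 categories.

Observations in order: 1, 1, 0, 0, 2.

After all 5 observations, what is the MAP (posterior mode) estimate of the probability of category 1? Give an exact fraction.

130/313

obs 1: x=1 → posterior Dirichlet(7/2, 13/3, 8/5)
obs 2: x=1 → posterior Dirichlet(7/2, 16/3, 8/5)
obs 3: x=0 → posterior Dirichlet(9/2, 16/3, 8/5)
obs 4: x=0 → posterior Dirichlet(11/2, 16/3, 8/5)
obs 5: x=2 → posterior Dirichlet(11/2, 16/3, 13/5)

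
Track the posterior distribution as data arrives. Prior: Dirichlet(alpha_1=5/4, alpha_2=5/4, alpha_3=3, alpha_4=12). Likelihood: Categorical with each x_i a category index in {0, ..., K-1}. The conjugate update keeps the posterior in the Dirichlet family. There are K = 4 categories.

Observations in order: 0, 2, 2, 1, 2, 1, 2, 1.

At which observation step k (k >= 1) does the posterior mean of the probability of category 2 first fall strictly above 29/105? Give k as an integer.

k = 7

obs 1: x=0 → posterior Dirichlet(9/4, 5/4, 3, 12)
obs 2: x=2 → posterior Dirichlet(9/4, 5/4, 4, 12)
obs 3: x=2 → posterior Dirichlet(9/4, 5/4, 5, 12)
obs 4: x=1 → posterior Dirichlet(9/4, 9/4, 5, 12)
obs 5: x=2 → posterior Dirichlet(9/4, 9/4, 6, 12)
obs 6: x=1 → posterior Dirichlet(9/4, 13/4, 6, 12)
obs 7: x=2 → posterior Dirichlet(9/4, 13/4, 7, 12)
obs 8: x=1 → posterior Dirichlet(9/4, 17/4, 7, 12)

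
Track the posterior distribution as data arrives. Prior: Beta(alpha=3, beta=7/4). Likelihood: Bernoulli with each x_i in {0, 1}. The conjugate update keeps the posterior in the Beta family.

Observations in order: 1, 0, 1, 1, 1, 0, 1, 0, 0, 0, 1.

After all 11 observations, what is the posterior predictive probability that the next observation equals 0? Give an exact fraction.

3/7

obs 1: x=1 → posterior Beta(4, 7/4)
obs 2: x=0 → posterior Beta(4, 11/4)
obs 3: x=1 → posterior Beta(5, 11/4)
obs 4: x=1 → posterior Beta(6, 11/4)
obs 5: x=1 → posterior Beta(7, 11/4)
obs 6: x=0 → posterior Beta(7, 15/4)
obs 7: x=1 → posterior Beta(8, 15/4)
obs 8: x=0 → posterior Beta(8, 19/4)
obs 9: x=0 → posterior Beta(8, 23/4)
obs 10: x=0 → posterior Beta(8, 27/4)
obs 11: x=1 → posterior Beta(9, 27/4)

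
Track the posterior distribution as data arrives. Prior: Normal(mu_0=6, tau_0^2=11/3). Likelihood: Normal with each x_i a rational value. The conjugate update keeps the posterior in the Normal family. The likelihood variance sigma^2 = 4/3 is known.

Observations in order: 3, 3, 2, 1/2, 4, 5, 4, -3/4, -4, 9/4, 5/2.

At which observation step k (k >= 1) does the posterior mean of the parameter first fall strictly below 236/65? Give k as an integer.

obs 1: x=3 → posterior Normal(19/5, 44/45)
obs 2: x=3 → posterior Normal(45/13, 22/39)
obs 3: x=2 → posterior Normal(112/37, 44/111)
obs 4: x=1/2 → posterior Normal(235/96, 11/36)
obs 5: x=4 → posterior Normal(323/118, 44/177)
obs 6: x=5 → posterior Normal(433/140, 22/105)
obs 7: x=4 → posterior Normal(521/162, 44/243)
obs 8: x=-3/4 → posterior Normal(1009/368, 11/69)
obs 9: x=-4 → posterior Normal(833/412, 44/309)
obs 10: x=9/4 → posterior Normal(233/114, 22/171)
obs 11: x=5/2 → posterior Normal(521/250, 44/375)

k = 2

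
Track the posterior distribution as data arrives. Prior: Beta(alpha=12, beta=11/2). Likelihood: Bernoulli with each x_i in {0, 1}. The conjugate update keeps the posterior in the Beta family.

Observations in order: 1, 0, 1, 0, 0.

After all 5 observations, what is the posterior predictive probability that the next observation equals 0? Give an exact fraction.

17/45

obs 1: x=1 → posterior Beta(13, 11/2)
obs 2: x=0 → posterior Beta(13, 13/2)
obs 3: x=1 → posterior Beta(14, 13/2)
obs 4: x=0 → posterior Beta(14, 15/2)
obs 5: x=0 → posterior Beta(14, 17/2)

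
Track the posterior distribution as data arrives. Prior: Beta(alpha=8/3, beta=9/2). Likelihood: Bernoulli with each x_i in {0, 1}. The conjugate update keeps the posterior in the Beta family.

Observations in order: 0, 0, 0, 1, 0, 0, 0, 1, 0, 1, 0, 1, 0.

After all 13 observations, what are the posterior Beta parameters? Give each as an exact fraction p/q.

alpha=20/3, beta=27/2

obs 1: x=0 → posterior Beta(8/3, 11/2)
obs 2: x=0 → posterior Beta(8/3, 13/2)
obs 3: x=0 → posterior Beta(8/3, 15/2)
obs 4: x=1 → posterior Beta(11/3, 15/2)
obs 5: x=0 → posterior Beta(11/3, 17/2)
obs 6: x=0 → posterior Beta(11/3, 19/2)
obs 7: x=0 → posterior Beta(11/3, 21/2)
obs 8: x=1 → posterior Beta(14/3, 21/2)
obs 9: x=0 → posterior Beta(14/3, 23/2)
obs 10: x=1 → posterior Beta(17/3, 23/2)
obs 11: x=0 → posterior Beta(17/3, 25/2)
obs 12: x=1 → posterior Beta(20/3, 25/2)
obs 13: x=0 → posterior Beta(20/3, 27/2)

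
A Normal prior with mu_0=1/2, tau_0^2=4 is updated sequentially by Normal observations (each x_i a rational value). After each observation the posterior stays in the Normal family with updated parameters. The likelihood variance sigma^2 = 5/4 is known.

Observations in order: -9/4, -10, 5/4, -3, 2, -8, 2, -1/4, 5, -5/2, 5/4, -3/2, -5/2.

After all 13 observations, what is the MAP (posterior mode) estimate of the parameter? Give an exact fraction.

-587/426

obs 1: x=-9/4 → posterior Normal(-67/42, 20/21)
obs 2: x=-10 → posterior Normal(-387/74, 20/37)
obs 3: x=5/4 → posterior Normal(-347/106, 20/53)
obs 4: x=-3 → posterior Normal(-443/138, 20/69)
obs 5: x=2 → posterior Normal(-379/170, 4/17)
obs 6: x=-8 → posterior Normal(-635/202, 20/101)
obs 7: x=2 → posterior Normal(-571/234, 20/117)
obs 8: x=-1/4 → posterior Normal(-579/266, 20/133)
obs 9: x=5 → posterior Normal(-419/298, 20/149)
obs 10: x=-5/2 → posterior Normal(-499/330, 4/33)
obs 11: x=5/4 → posterior Normal(-459/362, 20/181)
obs 12: x=-3/2 → posterior Normal(-507/394, 20/197)
obs 13: x=-5/2 → posterior Normal(-587/426, 20/213)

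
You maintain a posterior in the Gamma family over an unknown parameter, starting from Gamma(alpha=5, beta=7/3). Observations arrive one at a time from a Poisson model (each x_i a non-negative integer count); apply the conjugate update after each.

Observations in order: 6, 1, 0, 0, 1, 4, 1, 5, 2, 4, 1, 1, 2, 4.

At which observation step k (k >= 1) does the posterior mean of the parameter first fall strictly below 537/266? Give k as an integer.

obs 1: x=6 → posterior Gamma(11, 10/3)
obs 2: x=1 → posterior Gamma(12, 13/3)
obs 3: x=0 → posterior Gamma(12, 16/3)
obs 4: x=0 → posterior Gamma(12, 19/3)
obs 5: x=1 → posterior Gamma(13, 22/3)
obs 6: x=4 → posterior Gamma(17, 25/3)
obs 7: x=1 → posterior Gamma(18, 28/3)
obs 8: x=5 → posterior Gamma(23, 31/3)
obs 9: x=2 → posterior Gamma(25, 34/3)
obs 10: x=4 → posterior Gamma(29, 37/3)
obs 11: x=1 → posterior Gamma(30, 40/3)
obs 12: x=1 → posterior Gamma(31, 43/3)
obs 13: x=2 → posterior Gamma(33, 46/3)
obs 14: x=4 → posterior Gamma(37, 49/3)

k = 4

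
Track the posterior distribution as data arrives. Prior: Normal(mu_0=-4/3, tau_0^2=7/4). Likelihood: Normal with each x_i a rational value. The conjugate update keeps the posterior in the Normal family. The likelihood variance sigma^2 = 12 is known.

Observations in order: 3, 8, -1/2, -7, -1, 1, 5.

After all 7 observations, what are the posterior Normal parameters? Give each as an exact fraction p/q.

mu_0=-9/194, tau_0^2=84/97

obs 1: x=3 → posterior Normal(-43/55, 84/55)
obs 2: x=8 → posterior Normal(13/62, 42/31)
obs 3: x=-1/2 → posterior Normal(19/138, 28/23)
obs 4: x=-7 → posterior Normal(-79/152, 21/19)
obs 5: x=-1 → posterior Normal(-93/166, 84/83)
obs 6: x=1 → posterior Normal(-79/180, 14/15)
obs 7: x=5 → posterior Normal(-9/194, 84/97)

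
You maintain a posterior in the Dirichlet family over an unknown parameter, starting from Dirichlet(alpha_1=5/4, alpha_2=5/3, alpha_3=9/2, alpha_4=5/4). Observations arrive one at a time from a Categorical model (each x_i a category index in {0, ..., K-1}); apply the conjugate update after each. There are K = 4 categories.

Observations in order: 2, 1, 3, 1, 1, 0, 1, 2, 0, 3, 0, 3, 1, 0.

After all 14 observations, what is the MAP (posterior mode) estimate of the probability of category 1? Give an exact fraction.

obs 1: x=2 → posterior Dirichlet(5/4, 5/3, 11/2, 5/4)
obs 2: x=1 → posterior Dirichlet(5/4, 8/3, 11/2, 5/4)
obs 3: x=3 → posterior Dirichlet(5/4, 8/3, 11/2, 9/4)
obs 4: x=1 → posterior Dirichlet(5/4, 11/3, 11/2, 9/4)
obs 5: x=1 → posterior Dirichlet(5/4, 14/3, 11/2, 9/4)
obs 6: x=0 → posterior Dirichlet(9/4, 14/3, 11/2, 9/4)
obs 7: x=1 → posterior Dirichlet(9/4, 17/3, 11/2, 9/4)
obs 8: x=2 → posterior Dirichlet(9/4, 17/3, 13/2, 9/4)
obs 9: x=0 → posterior Dirichlet(13/4, 17/3, 13/2, 9/4)
obs 10: x=3 → posterior Dirichlet(13/4, 17/3, 13/2, 13/4)
obs 11: x=0 → posterior Dirichlet(17/4, 17/3, 13/2, 13/4)
obs 12: x=3 → posterior Dirichlet(17/4, 17/3, 13/2, 17/4)
obs 13: x=1 → posterior Dirichlet(17/4, 20/3, 13/2, 17/4)
obs 14: x=0 → posterior Dirichlet(21/4, 20/3, 13/2, 17/4)

17/56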